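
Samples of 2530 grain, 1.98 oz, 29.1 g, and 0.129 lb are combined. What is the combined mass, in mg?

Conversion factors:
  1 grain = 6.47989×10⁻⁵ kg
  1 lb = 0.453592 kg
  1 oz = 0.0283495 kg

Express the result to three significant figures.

2530 grain × 6.47989×10⁻⁵ = 0.163941 kg
1.98 oz × 0.0283495 = 0.056132 kg
29.1 g × 0.001 = 0.0291 kg
0.129 lb × 0.453592 = 0.0585134 kg
Sum: 0.163941 + 0.056132 + 0.0291 + 0.0585134 = 0.307686 kg
In mg: 0.307686 / 10⁻⁶ = 307686 mg

3.08×10⁵ mg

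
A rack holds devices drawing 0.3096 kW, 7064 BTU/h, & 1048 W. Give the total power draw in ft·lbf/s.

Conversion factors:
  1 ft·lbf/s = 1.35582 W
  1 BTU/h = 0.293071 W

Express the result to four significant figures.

0.3096 kW × 1000 → 309.6 W
7064 BTU/h × 0.293071 → 2070.25 W
1048 W (already W)
Sum: 309.6 + 2070.25 + 1048 = 3427.85 W
In ft·lbf/s: 3427.85 / 1.35582 = 2528.25 ft·lbf/s

2528 ft·lbf/s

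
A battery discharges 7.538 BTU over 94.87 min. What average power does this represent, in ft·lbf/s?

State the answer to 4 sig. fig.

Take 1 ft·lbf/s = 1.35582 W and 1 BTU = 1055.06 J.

1.031 ft·lbf/s

7.538 BTU × 1055.06 = 7953.04 J
94.87 min × 60 = 5692.2 s
P = E / t = 7953.04 J / 5692.2 s = 1.39718 W
1.39718 W ÷ (1.35582 W/ft·lbf/s) = 1.03051 ft·lbf/s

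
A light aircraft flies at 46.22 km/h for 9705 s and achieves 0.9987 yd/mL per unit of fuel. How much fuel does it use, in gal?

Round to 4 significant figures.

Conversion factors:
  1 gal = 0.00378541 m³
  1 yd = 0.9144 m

46.22 km/h → 12.8389 m/s
d = v × t = 12.8389 × 9705 = 124602 m
0.9987 yd/mL → 913211 m/m³
V = d / (distance per unit fuel) = 124602 / 913211 = 0.136444 m³
In gal: 0.136444 / 0.00378541 = 36.0447 gal

36.04 gal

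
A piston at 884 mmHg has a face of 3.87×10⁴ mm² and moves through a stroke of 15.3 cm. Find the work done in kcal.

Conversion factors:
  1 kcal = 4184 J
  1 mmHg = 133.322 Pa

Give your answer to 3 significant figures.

0.167 kcal

884 mmHg → 117857 Pa
3.87×10⁴ mm² → 0.0387 m²
F = P × A = 117857 × 0.0387 = 4561.07 N
15.3 cm → 0.153 m
W = F × d = 4561.07 × 0.153 = 697.844 J
In kcal: 697.844 / 4184 = 0.166789 kcal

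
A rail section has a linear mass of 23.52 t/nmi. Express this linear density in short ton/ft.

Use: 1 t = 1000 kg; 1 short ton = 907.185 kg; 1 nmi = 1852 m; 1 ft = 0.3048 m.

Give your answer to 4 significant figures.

0.004267 short ton/ft

23.52 t/nmi × 1000 kg/t ÷ 1852 m/nmi = 12.6998 kg/m
12.6998 kg/m ÷ 907.185 kg/short ton × 0.3048 m/ft = 0.00426693 short ton/ft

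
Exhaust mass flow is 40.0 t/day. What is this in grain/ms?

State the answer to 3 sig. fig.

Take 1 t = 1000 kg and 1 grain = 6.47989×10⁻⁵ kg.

40.0 t/day × 1000 kg/t ÷ 86400 s/day = 0.462963 kg/s
0.462963 kg/s ÷ 6.47989×10⁻⁵ kg/grain × 0.001 s/ms = 7.14461 grain/ms

7.14 grain/ms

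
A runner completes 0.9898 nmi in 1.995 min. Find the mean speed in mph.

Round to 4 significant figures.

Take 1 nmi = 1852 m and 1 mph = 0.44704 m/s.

0.9898 nmi × 1852 = 1833.11 m
1.995 min × 60 = 119.7 s
v = d / t = 1833.11 m / 119.7 s = 15.3142 m/s
15.3142 m/s ÷ (0.44704 m/s/mph) = 34.2569 mph

34.26 mph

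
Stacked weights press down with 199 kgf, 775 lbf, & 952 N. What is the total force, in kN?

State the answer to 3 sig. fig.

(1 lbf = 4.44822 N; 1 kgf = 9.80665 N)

199 kgf × 9.80665 → 1951.52 N
775 lbf × 4.44822 → 3447.37 N
952 N (already N)
Total: 1951.52 + 3447.37 + 952 = 6350.89 N
In kN: 6350.89 / 1000 = 6.35089 kN

6.35 kN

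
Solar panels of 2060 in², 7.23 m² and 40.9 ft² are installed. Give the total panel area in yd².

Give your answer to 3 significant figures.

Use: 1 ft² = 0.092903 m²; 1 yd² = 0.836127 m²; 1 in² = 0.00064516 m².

2060 in² × 0.00064516 = 1.32903 m²
7.23 m² (already m²)
40.9 ft² × 0.092903 = 3.79973 m²
Total: 1.32903 + 7.23 + 3.79973 = 12.3588 m²
In yd²: 12.3588 / 0.836127 = 14.781 yd²

14.8 yd²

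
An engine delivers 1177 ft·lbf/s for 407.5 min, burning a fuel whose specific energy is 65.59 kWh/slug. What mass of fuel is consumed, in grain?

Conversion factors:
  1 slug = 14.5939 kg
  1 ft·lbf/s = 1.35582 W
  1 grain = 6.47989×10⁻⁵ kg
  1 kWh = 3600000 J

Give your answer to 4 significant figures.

1177 ft·lbf/s → 1595.8 W
407.5 min → 24450 s
E = P × t = 1595.8 × 24450 = 3.90173×10⁷ J
65.59 kWh/slug → 1.61796×10⁷ J/kg
m = E / e_s = 3.90173×10⁷ / 1.61796×10⁷ = 2.41151 kg
In grain: 2.41151 / 6.47989×10⁻⁵ = 37215.3 grain

3.722×10⁴ grain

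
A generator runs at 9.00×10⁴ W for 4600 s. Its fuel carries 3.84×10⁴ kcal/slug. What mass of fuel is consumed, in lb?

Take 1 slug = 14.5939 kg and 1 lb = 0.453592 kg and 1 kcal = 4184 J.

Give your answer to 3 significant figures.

82.9 lb

E = P × t = 90000 × 4600 = 4.14×10⁸ J
3.84×10⁴ kcal/slug → 1.10091×10⁷ J/kg
m = E / e_s = 4.14×10⁸ / 1.10091×10⁷ = 37.6053 kg
In lb: 37.6053 / 0.453592 = 82.9056 lb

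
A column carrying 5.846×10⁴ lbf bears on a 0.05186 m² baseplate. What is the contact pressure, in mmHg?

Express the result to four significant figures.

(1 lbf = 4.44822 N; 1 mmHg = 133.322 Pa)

5.846×10⁴ lbf × 4.44822 = 260043 N
P = F / A = 260043 N / 0.05186 m² = 5.01433×10⁶ Pa
5.01433×10⁶ Pa ÷ (133.322 Pa/mmHg) = 37610.7 mmHg

3.761×10⁴ mmHg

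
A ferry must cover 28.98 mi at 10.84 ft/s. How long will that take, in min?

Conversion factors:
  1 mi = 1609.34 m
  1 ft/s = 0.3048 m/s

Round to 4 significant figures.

28.98 mi × 1609.34 = 46638.7 m
10.84 ft/s × 0.3048 = 3.30403 m/s
t = d / v = 46638.7 m / 3.30403 m/s = 14115.7 s
14115.7 s ÷ (60 s/min) = 235.262 min

235.3 min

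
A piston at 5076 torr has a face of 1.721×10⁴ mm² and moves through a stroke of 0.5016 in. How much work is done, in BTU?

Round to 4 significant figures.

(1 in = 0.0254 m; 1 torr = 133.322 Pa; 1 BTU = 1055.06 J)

5076 torr → 676742 Pa
1.721×10⁴ mm² → 0.01721 m²
F = P × A = 676742 × 0.01721 = 11646.7 N
0.5016 in → 0.0127406 m
W = F × d = 11646.7 × 0.0127406 = 148.386 J
In BTU: 148.386 / 1055.06 = 0.140642 BTU

0.1406 BTU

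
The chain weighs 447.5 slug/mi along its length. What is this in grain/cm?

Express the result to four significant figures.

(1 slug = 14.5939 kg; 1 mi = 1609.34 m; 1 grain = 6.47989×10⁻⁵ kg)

626.3 grain/cm

447.5 slug/mi × 14.5939 kg/slug ÷ 1609.34 m/mi = 4.05804 kg/m
4.05804 kg/m ÷ 6.47989×10⁻⁵ kg/grain × 0.01 m/cm = 626.251 grain/cm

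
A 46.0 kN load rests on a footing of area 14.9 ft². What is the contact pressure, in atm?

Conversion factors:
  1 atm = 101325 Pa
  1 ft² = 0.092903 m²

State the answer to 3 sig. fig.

0.328 atm

46.0 kN × 1000 = 46000 N
14.9 ft² × 0.092903 = 1.38425 m²
P = F / A = 46000 N / 1.38425 m² = 33231 Pa
33231 Pa ÷ (101325 Pa/atm) = 0.327964 atm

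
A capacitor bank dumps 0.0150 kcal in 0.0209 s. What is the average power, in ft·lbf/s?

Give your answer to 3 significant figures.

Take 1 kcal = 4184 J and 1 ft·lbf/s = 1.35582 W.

0.0150 kcal × 4184 → 62.76 J
P = E / t = 62.76 J / 0.0209 s = 3002.87 W
3002.87 W ÷ (1.35582 W/ft·lbf/s) = 2214.8 ft·lbf/s

2210 ft·lbf/s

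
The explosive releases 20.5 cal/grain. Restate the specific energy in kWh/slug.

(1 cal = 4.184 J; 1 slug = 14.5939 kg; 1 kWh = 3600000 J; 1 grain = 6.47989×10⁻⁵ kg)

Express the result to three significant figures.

20.5 cal/grain × 4.184 J/cal ÷ 6.47989×10⁻⁵ kg/grain = 1.32366×10⁶ J/kg
1.32366×10⁶ J/kg ÷ 3600000 J/kWh × 14.5939 kg/slug = 5.36593 kWh/slug

5.37 kWh/slug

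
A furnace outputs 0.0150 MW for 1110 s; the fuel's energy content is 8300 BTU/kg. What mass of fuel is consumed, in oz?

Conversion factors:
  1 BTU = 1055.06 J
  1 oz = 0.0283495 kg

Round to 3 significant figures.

0.0150 MW → 15000 W
E = P × t = 15000 × 1110 = 1.665×10⁷ J
8300 BTU/kg → 8.757×10⁶ J/kg
m = E / e_s = 1.665×10⁷ / 8.757×10⁶ = 1.90134 kg
In oz: 1.90134 / 0.0283495 = 67.0678 oz

67.1 oz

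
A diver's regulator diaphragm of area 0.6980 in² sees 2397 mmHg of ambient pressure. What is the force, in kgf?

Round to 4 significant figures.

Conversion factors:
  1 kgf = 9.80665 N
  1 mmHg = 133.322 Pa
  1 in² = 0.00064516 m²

2397 mmHg × 133.322 → 319573 Pa
0.6980 in² × 0.00064516 → 4.50322×10⁻⁴ m²
F = P × A = 319573 Pa × 4.50322×10⁻⁴ m² = 143.911 N
143.911 N ÷ (9.80665 N/kgf) = 14.6748 kgf

14.67 kgf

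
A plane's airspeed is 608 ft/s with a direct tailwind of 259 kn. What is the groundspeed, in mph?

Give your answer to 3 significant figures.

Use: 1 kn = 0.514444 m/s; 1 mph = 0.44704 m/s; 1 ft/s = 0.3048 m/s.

713 mph

608 ft/s × 0.3048 = 185.318 m/s
259 kn × 0.514444 = 133.241 m/s
Sum: 185.318 + 133.241 = 318.559 m/s
In mph: 318.559 / 0.44704 = 712.596 mph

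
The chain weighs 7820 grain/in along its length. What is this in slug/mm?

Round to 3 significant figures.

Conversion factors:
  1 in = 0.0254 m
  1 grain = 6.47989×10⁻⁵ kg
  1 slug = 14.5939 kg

0.00137 slug/mm

7820 grain/in × 6.47989×10⁻⁵ kg/grain ÷ 0.0254 m/in = 19.9499 kg/m
19.9499 kg/m ÷ 14.5939 kg/slug × 0.001 m/mm = 0.001367 slug/mm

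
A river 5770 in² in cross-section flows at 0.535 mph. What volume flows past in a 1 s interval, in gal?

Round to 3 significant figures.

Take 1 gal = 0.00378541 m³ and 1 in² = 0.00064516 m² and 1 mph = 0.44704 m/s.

235 gal

0.535 mph × 0.44704 → 0.239166 m/s
5770 in² × 0.00064516 → 3.72257 m²
V = v × A × t = 0.239166 m/s × 3.72257 m² × 1 s = 0.890312 m³
0.890312 m³ ÷ (0.00378541 m³/gal) = 235.196 gal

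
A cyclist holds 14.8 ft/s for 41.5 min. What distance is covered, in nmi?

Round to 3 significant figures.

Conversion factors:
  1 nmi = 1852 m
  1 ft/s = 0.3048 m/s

14.8 ft/s × 0.3048 → 4.51104 m/s
41.5 min × 60 → 2490 s
d = v × t = 4.51104 m/s × 2490 s = 11232.5 m
11232.5 m ÷ (1852 m/nmi) = 6.06506 nmi

6.07 nmi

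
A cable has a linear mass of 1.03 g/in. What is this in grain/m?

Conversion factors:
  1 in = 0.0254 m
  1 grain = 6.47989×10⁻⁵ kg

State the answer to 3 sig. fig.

626 grain/m

1.03 g/in × 0.001 kg/g ÷ 0.0254 m/in = 0.0405512 kg/m
0.0405512 kg/m ÷ 6.47989×10⁻⁵ kg/grain = 625.801 grain/m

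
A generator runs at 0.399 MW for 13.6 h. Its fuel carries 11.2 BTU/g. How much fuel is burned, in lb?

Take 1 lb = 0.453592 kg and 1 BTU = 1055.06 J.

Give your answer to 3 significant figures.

0.399 MW → 399000 W
13.6 h → 48960 s
E = P × t = 399000 × 48960 = 1.9535×10¹⁰ J
11.2 BTU/g → 1.18167×10⁷ J/kg
m = E / e_s = 1.9535×10¹⁰ / 1.18167×10⁷ = 1653.17 kg
In lb: 1653.17 / 0.453592 = 3644.62 lb

3640 lb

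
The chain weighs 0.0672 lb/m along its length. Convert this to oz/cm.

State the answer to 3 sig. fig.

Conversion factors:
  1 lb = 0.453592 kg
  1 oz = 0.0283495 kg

0.0672 lb/m × 0.453592 kg/lb = 0.0304814 kg/m
0.0304814 kg/m ÷ 0.0283495 kg/oz × 0.01 m/cm = 0.010752 oz/cm

0.0108 oz/cm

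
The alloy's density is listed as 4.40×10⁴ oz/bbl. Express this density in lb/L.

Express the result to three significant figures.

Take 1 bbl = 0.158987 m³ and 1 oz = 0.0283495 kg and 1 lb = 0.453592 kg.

4.40×10⁴ oz/bbl × 0.0283495 kg/oz ÷ 0.158987 m³/bbl = 7845.79 kg/m³
7845.79 kg/m³ ÷ 0.453592 kg/lb × 0.001 m³/L = 17.297 lb/L

17.3 lb/L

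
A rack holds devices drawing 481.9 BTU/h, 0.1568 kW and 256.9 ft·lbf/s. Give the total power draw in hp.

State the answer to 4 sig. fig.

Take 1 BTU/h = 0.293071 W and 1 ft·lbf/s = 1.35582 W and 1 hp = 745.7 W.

0.8668 hp

481.9 BTU/h × 0.293071 = 141.231 W
0.1568 kW × 1000 = 156.8 W
256.9 ft·lbf/s × 1.35582 = 348.31 W
Total: 141.231 + 156.8 + 348.31 = 646.341 W
In hp: 646.341 / 745.7 = 0.866757 hp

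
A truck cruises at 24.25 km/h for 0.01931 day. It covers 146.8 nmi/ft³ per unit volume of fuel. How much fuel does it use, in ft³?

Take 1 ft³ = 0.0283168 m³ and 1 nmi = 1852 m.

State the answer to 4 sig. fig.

24.25 km/h → 6.73611 m/s
0.01931 day → 1668.38 s
d = v × t = 6.73611 × 1668.38 = 11238.4 m
146.8 nmi/ft³ → 9.60114×10⁶ m/m³
V = d / (distance per unit fuel) = 11238.4 / 9.60114×10⁶ = 0.00117053 m³
In ft³: 0.00117053 / 0.0283168 = 0.0413369 ft³

0.04134 ft³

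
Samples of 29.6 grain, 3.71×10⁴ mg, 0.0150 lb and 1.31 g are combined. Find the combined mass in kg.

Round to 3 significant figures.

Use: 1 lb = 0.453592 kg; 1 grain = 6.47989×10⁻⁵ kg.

0.0471 kg

29.6 grain × 6.47989×10⁻⁵ → 0.00191805 kg
3.71×10⁴ mg × 10⁻⁶ → 0.0371 kg
0.0150 lb × 0.453592 → 0.00680388 kg
1.31 g × 0.001 → 0.00131 kg
Sum: 0.00191805 + 0.0371 + 0.00680388 + 0.00131 = 0.0471319 kg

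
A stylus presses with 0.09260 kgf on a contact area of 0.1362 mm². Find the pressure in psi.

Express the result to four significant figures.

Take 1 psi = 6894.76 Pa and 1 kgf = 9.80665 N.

0.09260 kgf × 9.80665 = 0.908096 N
0.1362 mm² × 10⁻⁶ = 1.362×10⁻⁷ m²
P = F / A = 0.908096 N / 1.362×10⁻⁷ m² = 6.66737×10⁶ Pa
6.66737×10⁶ Pa ÷ (6894.76 Pa/psi) = 967.02 psi

967.0 psi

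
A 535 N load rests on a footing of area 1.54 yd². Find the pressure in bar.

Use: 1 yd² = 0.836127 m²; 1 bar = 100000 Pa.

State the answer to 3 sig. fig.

0.00415 bar

1.54 yd² × 0.836127 = 1.28764 m²
P = F / A = 535 N / 1.28764 m² = 415.489 Pa
415.489 Pa ÷ (100000 Pa/bar) = 0.00415489 bar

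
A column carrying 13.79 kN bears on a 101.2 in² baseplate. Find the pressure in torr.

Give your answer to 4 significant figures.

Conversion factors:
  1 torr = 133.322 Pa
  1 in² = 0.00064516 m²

13.79 kN × 1000 → 13790 N
101.2 in² × 0.00064516 → 0.0652902 m²
P = F / A = 13790 N / 0.0652902 m² = 211211 Pa
211211 Pa ÷ (133.322 Pa/torr) = 1584.22 torr

1584 torr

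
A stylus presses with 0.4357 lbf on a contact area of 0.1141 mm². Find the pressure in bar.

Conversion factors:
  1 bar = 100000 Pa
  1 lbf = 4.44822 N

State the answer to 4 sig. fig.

169.9 bar

0.4357 lbf × 4.44822 → 1.93809 N
0.1141 mm² × 10⁻⁶ → 1.141×10⁻⁷ m²
P = F / A = 1.93809 N / 1.141×10⁻⁷ m² = 1.69859×10⁷ Pa
1.69859×10⁷ Pa ÷ (100000 Pa/bar) = 169.859 bar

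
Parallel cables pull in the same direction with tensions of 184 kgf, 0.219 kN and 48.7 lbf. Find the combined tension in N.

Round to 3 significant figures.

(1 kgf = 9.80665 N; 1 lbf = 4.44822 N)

2240 N

184 kgf × 9.80665 = 1804.42 N
0.219 kN × 1000 = 219 N
48.7 lbf × 4.44822 = 216.628 N
Combined: 1804.42 + 219 + 216.628 = 2240.05 N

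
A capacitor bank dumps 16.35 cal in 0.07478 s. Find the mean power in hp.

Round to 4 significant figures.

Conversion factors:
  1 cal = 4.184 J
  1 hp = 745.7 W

1.227 hp

16.35 cal × 4.184 = 68.4084 J
P = E / t = 68.4084 J / 0.07478 s = 914.795 W
914.795 W ÷ (745.7 W/hp) = 1.22676 hp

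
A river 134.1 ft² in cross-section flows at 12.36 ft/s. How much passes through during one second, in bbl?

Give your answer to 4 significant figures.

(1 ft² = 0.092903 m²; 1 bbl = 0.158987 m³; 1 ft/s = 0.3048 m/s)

12.36 ft/s × 0.3048 = 3.76733 m/s
134.1 ft² × 0.092903 = 12.4583 m²
V = v × A × t = 3.76733 m/s × 12.4583 m² × 1 s = 46.9345 m³
46.9345 m³ ÷ (0.158987 m³/bbl) = 295.21 bbl

295.2 bbl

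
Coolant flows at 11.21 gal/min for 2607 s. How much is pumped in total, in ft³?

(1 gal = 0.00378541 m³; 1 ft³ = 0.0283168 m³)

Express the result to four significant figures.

11.21 gal/min → 7.07241×10⁻⁴ m³/s
V = Q × t = 7.07241×10⁻⁴ × 2607 = 1.84378 m³
In ft³: 1.84378 / 0.0283168 = 65.1126 ft³

65.11 ft³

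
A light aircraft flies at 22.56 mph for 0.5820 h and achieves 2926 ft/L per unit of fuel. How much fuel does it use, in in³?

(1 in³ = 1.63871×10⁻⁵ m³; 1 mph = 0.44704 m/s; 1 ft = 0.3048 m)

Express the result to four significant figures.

1446 in³

22.56 mph → 10.0852 m/s
0.5820 h → 2095.2 s
d = v × t = 10.0852 × 2095.2 = 21130.5 m
2926 ft/L → 891845 m/m³
V = d / (distance per unit fuel) = 21130.5 / 891845 = 0.023693 m³
In in³: 0.023693 / 1.63871×10⁻⁵ = 1445.83 in³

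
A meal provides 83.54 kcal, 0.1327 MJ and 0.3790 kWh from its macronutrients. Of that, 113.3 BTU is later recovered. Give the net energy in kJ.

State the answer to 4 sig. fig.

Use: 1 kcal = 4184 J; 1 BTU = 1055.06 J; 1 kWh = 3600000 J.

83.54 kcal × 4184 → 349531 J
0.1327 MJ × 1000000 → 132700 J
0.3790 kWh × 3600000 → 1.3644×10⁶ J
113.3 BTU × 1055.06 → 119538 J
Net: 349531 + 132700 + 1.3644×10⁶ − 119538 = 1.72709×10⁶ J
In kJ: 1.72709×10⁶ / 1000 = 1727.09 kJ

1727 kJ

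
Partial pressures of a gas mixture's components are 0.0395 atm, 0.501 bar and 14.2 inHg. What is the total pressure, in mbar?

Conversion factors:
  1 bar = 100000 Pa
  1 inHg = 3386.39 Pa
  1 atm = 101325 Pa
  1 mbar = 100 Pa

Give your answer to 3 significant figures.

1020 mbar

0.0395 atm × 101325 = 4002.34 Pa
0.501 bar × 100000 = 50100 Pa
14.2 inHg × 3386.39 = 48086.7 Pa
Total: 4002.34 + 50100 + 48086.7 = 102189 Pa
In mbar: 102189 / 100 = 1021.89 mbar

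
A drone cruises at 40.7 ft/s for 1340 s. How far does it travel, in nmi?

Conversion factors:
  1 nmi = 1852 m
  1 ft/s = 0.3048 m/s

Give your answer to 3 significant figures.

40.7 ft/s × 0.3048 → 12.4054 m/s
d = v × t = 12.4054 m/s × 1340 s = 16623.2 m
16623.2 m ÷ (1852 m/nmi) = 8.97581 nmi

8.98 nmi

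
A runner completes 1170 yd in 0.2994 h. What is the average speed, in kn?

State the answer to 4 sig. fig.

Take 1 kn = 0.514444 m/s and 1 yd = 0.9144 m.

1.929 kn

1170 yd × 0.9144 = 1069.85 m
0.2994 h × 3600 = 1077.84 s
v = d / t = 1069.85 m / 1077.84 s = 0.992587 m/s
0.992587 m/s ÷ (0.514444 m/s/kn) = 1.92944 kn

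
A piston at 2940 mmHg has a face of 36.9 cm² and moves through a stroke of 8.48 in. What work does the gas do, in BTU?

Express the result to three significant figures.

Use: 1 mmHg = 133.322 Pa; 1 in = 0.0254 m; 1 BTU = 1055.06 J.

2940 mmHg → 391967 Pa
36.9 cm² → 0.00369 m²
F = P × A = 391967 × 0.00369 = 1446.36 N
8.48 in → 0.215392 m
W = F × d = 1446.36 × 0.215392 = 311.534 J
In BTU: 311.534 / 1055.06 = 0.295276 BTU

0.295 BTU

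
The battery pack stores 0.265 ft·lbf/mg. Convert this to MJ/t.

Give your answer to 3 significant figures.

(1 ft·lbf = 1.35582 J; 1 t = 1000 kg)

0.265 ft·lbf/mg × 1.35582 J/ft·lbf ÷ 10⁻⁶ kg/mg = 359292 J/kg
359292 J/kg ÷ 1000000 J/MJ × 1000 kg/t = 359.292 MJ/t

359 MJ/t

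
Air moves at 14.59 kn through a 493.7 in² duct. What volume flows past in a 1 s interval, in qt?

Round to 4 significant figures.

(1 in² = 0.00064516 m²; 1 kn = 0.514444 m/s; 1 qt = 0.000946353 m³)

14.59 kn × 0.514444 → 7.50574 m/s
493.7 in² × 0.00064516 → 0.318515 m²
V = v × A × t = 7.50574 m/s × 0.318515 m² × 1 s = 2.39069 m³
2.39069 m³ ÷ (0.000946353 m³/qt) = 2526.21 qt

2526 qt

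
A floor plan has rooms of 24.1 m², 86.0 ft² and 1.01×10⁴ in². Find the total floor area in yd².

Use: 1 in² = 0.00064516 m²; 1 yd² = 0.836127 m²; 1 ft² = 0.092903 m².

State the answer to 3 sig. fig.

46.2 yd²

24.1 m² (already m²)
86.0 ft² × 0.092903 = 7.98966 m²
1.01×10⁴ in² × 0.00064516 = 6.51612 m²
Combined: 24.1 + 7.98966 + 6.51612 = 38.6058 m²
In yd²: 38.6058 / 0.836127 = 46.1722 yd²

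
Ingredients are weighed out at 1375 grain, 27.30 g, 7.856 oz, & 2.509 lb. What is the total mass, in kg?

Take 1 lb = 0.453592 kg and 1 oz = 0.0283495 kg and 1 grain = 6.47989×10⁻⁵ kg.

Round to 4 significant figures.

1375 grain × 6.47989×10⁻⁵ → 0.0890985 kg
27.30 g × 0.001 → 0.0273 kg
7.856 oz × 0.0283495 → 0.222714 kg
2.509 lb × 0.453592 → 1.13806 kg
Total: 0.0890985 + 0.0273 + 0.222714 + 1.13806 = 1.47717 kg

1.477 kg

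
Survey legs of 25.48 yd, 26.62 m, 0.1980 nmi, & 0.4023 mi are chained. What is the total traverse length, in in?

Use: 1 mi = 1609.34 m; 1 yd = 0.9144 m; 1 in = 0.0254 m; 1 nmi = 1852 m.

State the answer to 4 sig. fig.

25.48 yd × 0.9144 = 23.2989 m
26.62 m (already m)
0.1980 nmi × 1852 = 366.696 m
0.4023 mi × 1609.34 = 647.437 m
Combined: 23.2989 + 26.62 + 366.696 + 647.437 = 1064.05 m
In in: 1064.05 / 0.0254 = 41891.7 in

4.189×10⁴ in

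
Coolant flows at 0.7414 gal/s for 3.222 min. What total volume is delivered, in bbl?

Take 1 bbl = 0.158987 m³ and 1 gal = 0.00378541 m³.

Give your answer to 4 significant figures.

3.413 bbl

0.7414 gal/s → 0.0028065 m³/s
3.222 min → 193.32 s
V = Q × t = 0.0028065 × 193.32 = 0.542553 m³
In bbl: 0.542553 / 0.158987 = 3.41256 bbl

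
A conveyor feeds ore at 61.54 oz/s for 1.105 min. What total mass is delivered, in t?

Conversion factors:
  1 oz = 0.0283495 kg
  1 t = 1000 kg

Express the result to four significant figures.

0.1157 t

61.54 oz/s → 1.74463 kg/s
1.105 min → 66.3 s
m = ṁ × t = 1.74463 × 66.3 = 115.669 kg
In t: 115.669 / 1000 = 0.115669 t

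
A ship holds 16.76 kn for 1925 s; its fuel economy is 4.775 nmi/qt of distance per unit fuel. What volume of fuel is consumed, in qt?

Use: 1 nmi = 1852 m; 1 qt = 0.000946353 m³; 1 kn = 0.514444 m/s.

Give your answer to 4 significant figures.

1.877 qt

16.76 kn → 8.62208 m/s
d = v × t = 8.62208 × 1925 = 16597.5 m
4.775 nmi/qt → 9.34461×10⁶ m/m³
V = d / (distance per unit fuel) = 16597.5 / 9.34461×10⁶ = 0.00177616 m³
In qt: 0.00177616 / 0.000946353 = 1.87685 qt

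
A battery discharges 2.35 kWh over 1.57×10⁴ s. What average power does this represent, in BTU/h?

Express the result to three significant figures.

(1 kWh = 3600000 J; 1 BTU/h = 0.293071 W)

2.35 kWh × 3600000 → 8.46×10⁶ J
P = E / t = 8.46×10⁶ J / 15700 s = 538.854 W
538.854 W ÷ (0.293071 W/BTU/h) = 1838.65 BTU/h

1840 BTU/h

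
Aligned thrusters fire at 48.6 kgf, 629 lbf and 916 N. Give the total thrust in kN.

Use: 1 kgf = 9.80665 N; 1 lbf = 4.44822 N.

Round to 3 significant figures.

48.6 kgf × 9.80665 = 476.603 N
629 lbf × 4.44822 = 2797.93 N
916 N (already N)
Total: 476.603 + 2797.93 + 916 = 4190.53 N
In kN: 4190.53 / 1000 = 4.19053 kN

4.19 kN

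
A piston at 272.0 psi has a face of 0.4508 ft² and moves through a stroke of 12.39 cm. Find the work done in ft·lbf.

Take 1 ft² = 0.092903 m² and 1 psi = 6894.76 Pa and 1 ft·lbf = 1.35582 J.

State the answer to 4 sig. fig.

7177 ft·lbf

272.0 psi → 1.87537×10⁶ Pa
0.4508 ft² → 0.0418807 m²
F = P × A = 1.87537×10⁶ × 0.0418807 = 78541.8 N
12.39 cm → 0.1239 m
W = F × d = 78541.8 × 0.1239 = 9731.33 J
In ft·lbf: 9731.33 / 1.35582 = 7177.45 ft·lbf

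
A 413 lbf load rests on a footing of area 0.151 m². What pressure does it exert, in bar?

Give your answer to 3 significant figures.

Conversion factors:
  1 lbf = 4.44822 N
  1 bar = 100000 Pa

413 lbf × 4.44822 = 1837.11 N
P = F / A = 1837.11 N / 0.151 m² = 12166.3 Pa
12166.3 Pa ÷ (100000 Pa/bar) = 0.121663 bar

0.122 bar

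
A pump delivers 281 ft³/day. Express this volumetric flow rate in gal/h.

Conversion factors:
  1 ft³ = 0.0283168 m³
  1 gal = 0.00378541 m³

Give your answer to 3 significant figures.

87.6 gal/h

281 ft³/day × 0.0283168 m³/ft³ ÷ 86400 s/day = 9.20951×10⁻⁵ m³/s
9.20951×10⁻⁵ m³/s ÷ 0.00378541 m³/gal × 3600 s/h = 87.5843 gal/h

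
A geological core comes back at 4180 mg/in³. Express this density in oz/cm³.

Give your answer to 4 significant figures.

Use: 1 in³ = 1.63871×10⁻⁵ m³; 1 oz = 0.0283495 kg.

4180 mg/in³ × 10⁻⁶ kg/mg ÷ 1.63871×10⁻⁵ m³/in³ = 255.079 kg/m³
255.079 kg/m³ ÷ 0.0283495 kg/oz × 10⁻⁶ m³/cm³ = 0.00899765 oz/cm³

0.008998 oz/cm³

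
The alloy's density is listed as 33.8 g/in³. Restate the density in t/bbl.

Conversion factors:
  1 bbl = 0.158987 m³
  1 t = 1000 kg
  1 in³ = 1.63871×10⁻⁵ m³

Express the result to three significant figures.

33.8 g/in³ × 0.001 kg/g ÷ 1.63871×10⁻⁵ m³/in³ = 2062.6 kg/m³
2062.6 kg/m³ ÷ 1000 kg/t × 0.158987 m³/bbl = 0.327927 t/bbl

0.328 t/bbl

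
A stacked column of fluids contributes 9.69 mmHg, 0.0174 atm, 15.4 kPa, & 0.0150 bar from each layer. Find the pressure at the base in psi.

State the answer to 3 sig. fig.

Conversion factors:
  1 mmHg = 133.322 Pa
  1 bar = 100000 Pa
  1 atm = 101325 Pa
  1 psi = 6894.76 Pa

2.89 psi

9.69 mmHg × 133.322 = 1291.89 Pa
0.0174 atm × 101325 = 1763.05 Pa
15.4 kPa × 1000 = 15400 Pa
0.0150 bar × 100000 = 1500 Pa
Total: 1291.89 + 1763.05 + 15400 + 1500 = 19954.9 Pa
In psi: 19954.9 / 6894.76 = 2.89421 psi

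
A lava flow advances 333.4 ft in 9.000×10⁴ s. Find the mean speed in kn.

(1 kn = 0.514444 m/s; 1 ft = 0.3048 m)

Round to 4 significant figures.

0.002195 kn

333.4 ft × 0.3048 → 101.62 m
v = d / t = 101.62 m / 90000 s = 0.00112911 m/s
0.00112911 m/s ÷ (0.514444 m/s/kn) = 0.00219482 kn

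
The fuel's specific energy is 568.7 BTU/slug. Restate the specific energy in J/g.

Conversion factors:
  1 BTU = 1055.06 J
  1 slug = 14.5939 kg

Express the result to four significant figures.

41.11 J/g

568.7 BTU/slug × 1055.06 J/BTU ÷ 14.5939 kg/slug = 41113.9 J/kg
41113.9 J/kg × 0.001 kg/g = 41.1139 J/g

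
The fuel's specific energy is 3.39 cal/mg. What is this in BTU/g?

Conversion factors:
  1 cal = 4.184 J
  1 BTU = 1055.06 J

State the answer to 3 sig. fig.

13.4 BTU/g

3.39 cal/mg × 4.184 J/cal ÷ 10⁻⁶ kg/mg = 1.41838×10⁷ J/kg
1.41838×10⁷ J/kg ÷ 1055.06 J/BTU × 0.001 kg/g = 13.4436 BTU/g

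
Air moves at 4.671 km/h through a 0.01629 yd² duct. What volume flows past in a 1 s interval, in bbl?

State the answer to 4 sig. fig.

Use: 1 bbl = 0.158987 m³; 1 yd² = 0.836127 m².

4.671 km/h × (1/3.6) = 1.2975 m/s
0.01629 yd² × 0.836127 = 0.0136205 m²
V = v × A × t = 1.2975 m/s × 0.0136205 m² × 1 s = 0.0176726 m³
0.0176726 m³ ÷ (0.158987 m³/bbl) = 0.111158 bbl

0.1112 bbl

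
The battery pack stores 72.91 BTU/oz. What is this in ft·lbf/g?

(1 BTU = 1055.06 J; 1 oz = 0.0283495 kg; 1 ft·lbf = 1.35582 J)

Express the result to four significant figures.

2001 ft·lbf/g

72.91 BTU/oz × 1055.06 J/BTU ÷ 0.0283495 kg/oz = 2.71343×10⁶ J/kg
2.71343×10⁶ J/kg ÷ 1.35582 J/ft·lbf × 0.001 kg/g = 2001.32 ft·lbf/g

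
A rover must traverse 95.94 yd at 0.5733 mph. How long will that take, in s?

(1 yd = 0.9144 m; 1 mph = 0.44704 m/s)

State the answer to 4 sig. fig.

95.94 yd × 0.9144 → 87.7275 m
0.5733 mph × 0.44704 → 0.256288 m/s
t = d / v = 87.7275 m / 0.256288 m/s = 342.3 s

342.3 s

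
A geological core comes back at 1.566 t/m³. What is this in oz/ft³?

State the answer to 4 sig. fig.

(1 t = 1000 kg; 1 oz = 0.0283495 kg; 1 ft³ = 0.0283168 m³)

1.566 t/m³ × 1000 kg/t = 1566 kg/m³
1566 kg/m³ ÷ 0.0283495 kg/oz × 0.0283168 m³/ft³ = 1564.19 oz/ft³

1564 oz/ft³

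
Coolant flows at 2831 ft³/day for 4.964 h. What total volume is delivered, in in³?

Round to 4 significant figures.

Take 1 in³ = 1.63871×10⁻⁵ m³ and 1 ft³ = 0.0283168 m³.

1.012×10⁶ in³

2831 ft³/day → 9.27834×10⁻⁴ m³/s
4.964 h → 17870.4 s
V = Q × t = 9.27834×10⁻⁴ × 17870.4 = 16.5808 m³
In in³: 16.5808 / 1.63871×10⁻⁵ = 1.01182×10⁶ in³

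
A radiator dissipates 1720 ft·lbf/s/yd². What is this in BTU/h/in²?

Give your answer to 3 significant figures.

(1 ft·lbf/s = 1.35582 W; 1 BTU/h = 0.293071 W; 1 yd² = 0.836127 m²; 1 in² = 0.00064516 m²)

1720 ft·lbf/s/yd² × 1.35582 W/ft·lbf/s ÷ 0.836127 m²/yd² = 2789.06 W/m²
2789.06 W/m² ÷ 0.293071 W/BTU/h × 0.00064516 m²/in² = 6.13977 BTU/h/in²

6.14 BTU/h/in²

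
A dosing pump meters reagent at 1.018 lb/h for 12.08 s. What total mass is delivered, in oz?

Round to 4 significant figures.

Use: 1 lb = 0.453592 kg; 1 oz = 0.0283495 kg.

0.05466 oz

1.018 lb/h → 1.28266×10⁻⁴ kg/s
m = ṁ × t = 1.28266×10⁻⁴ × 12.08 = 0.00154945 kg
In oz: 0.00154945 / 0.0283495 = 0.0546553 oz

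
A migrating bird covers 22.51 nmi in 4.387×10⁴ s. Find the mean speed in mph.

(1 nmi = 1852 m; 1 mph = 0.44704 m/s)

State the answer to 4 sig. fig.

22.51 nmi × 1852 → 41688.5 m
v = d / t = 41688.5 m / 43870 s = 0.950274 m/s
0.950274 m/s ÷ (0.44704 m/s/mph) = 2.1257 mph

2.126 mph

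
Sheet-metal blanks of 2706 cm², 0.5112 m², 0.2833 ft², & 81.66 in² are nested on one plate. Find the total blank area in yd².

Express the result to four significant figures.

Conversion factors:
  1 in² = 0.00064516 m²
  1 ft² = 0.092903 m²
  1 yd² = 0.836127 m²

1.030 yd²

2706 cm² × 0.0001 = 0.2706 m²
0.5112 m² (already m²)
0.2833 ft² × 0.092903 = 0.0263194 m²
81.66 in² × 0.00064516 = 0.0526838 m²
Sum: 0.2706 + 0.5112 + 0.0263194 + 0.0526838 = 0.860803 m²
In yd²: 0.860803 / 0.836127 = 1.02951 yd²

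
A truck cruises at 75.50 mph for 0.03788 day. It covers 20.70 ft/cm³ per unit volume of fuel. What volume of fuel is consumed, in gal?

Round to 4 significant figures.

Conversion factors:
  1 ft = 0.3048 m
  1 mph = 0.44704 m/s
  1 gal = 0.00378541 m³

75.50 mph → 33.7515 m/s
0.03788 day → 3272.83 s
d = v × t = 33.7515 × 3272.83 = 110463 m
20.70 ft/cm³ → 6.30936×10⁶ m/m³
V = d / (distance per unit fuel) = 110463 / 6.30936×10⁶ = 0.0175078 m³
In gal: 0.0175078 / 0.00378541 = 4.62507 gal

4.625 gal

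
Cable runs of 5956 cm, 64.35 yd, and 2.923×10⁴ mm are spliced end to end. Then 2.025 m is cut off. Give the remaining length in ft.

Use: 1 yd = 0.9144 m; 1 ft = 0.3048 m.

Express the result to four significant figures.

5956 cm × 0.01 → 59.56 m
64.35 yd × 0.9144 → 58.8416 m
2.923×10⁴ mm × 0.001 → 29.23 m
2.025 m (already m)
Sum: 59.56 + 58.8416 + 29.23 − 2.025 = 145.607 m
In ft: 145.607 / 0.3048 = 477.713 ft

477.7 ft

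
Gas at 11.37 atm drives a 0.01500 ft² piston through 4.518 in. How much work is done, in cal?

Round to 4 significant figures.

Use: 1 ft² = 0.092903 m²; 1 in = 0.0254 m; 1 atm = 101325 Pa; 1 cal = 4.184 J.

44.03 cal

11.37 atm → 1.15207×10⁶ Pa
0.01500 ft² → 0.00139354 m²
F = P × A = 1.15207×10⁶ × 0.00139354 = 1605.46 N
4.518 in → 0.114757 m
W = F × d = 1605.46 × 0.114757 = 184.238 J
In cal: 184.238 / 4.184 = 44.0339 cal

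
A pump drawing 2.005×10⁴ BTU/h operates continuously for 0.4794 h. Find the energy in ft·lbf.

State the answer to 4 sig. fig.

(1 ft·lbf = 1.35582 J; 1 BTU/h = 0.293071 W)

7.480×10⁶ ft·lbf

2.005×10⁴ BTU/h × 0.293071 → 5876.07 W
0.4794 h × 3600 → 1725.84 s
E = P × t = 5876.07 W × 1725.84 s = 1.01412×10⁷ J
1.01412×10⁷ J ÷ (1.35582 J/ft·lbf) = 7.47975×10⁶ ft·lbf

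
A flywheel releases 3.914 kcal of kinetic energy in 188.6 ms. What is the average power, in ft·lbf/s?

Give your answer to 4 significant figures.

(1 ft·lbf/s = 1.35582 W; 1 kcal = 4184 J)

3.914 kcal × 4184 → 16376.2 J
188.6 ms × 0.001 → 0.1886 s
P = E / t = 16376.2 J / 0.1886 s = 86830.3 W
86830.3 W ÷ (1.35582 W/ft·lbf/s) = 64042.6 ft·lbf/s

6.404×10⁴ ft·lbf/s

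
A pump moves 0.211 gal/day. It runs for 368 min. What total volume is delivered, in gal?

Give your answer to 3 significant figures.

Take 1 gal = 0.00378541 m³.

0.0539 gal

0.211 gal/day → 9.24446×10⁻⁹ m³/s
368 min → 22080 s
V = Q × t = 9.24446×10⁻⁹ × 22080 = 2.04118×10⁻⁴ m³
In gal: 2.04118×10⁻⁴ / 0.00378541 = 0.0539223 gal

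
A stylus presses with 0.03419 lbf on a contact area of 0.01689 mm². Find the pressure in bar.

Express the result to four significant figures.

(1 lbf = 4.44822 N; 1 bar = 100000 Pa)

0.03419 lbf × 4.44822 → 0.152085 N
0.01689 mm² × 10⁻⁶ → 1.689×10⁻⁸ m²
P = F / A = 0.152085 N / 1.689×10⁻⁸ m² = 9.00444×10⁶ Pa
9.00444×10⁶ Pa ÷ (100000 Pa/bar) = 90.0444 bar

90.04 bar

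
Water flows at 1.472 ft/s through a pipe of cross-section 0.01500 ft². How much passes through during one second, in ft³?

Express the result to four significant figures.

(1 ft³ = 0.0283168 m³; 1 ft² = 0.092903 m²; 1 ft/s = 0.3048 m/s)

0.02208 ft³

1.472 ft/s × 0.3048 → 0.448666 m/s
0.01500 ft² × 0.092903 → 0.00139354 m²
V = v × A × t = 0.448666 m/s × 0.00139354 m² × 1 s = 6.25234×10⁻⁴ m³
6.25234×10⁻⁴ m³ ÷ (0.0283168 m³/ft³) = 0.02208 ft³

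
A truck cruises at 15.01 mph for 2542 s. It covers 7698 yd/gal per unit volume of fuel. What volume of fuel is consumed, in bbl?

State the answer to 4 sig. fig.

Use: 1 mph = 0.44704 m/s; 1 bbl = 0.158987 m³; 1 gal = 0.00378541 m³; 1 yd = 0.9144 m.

15.01 mph → 6.71007 m/s
d = v × t = 6.71007 × 2542 = 17057 m
7698 yd/gal → 1.85952×10⁶ m/m³
V = d / (distance per unit fuel) = 17057 / 1.85952×10⁶ = 0.0091728 m³
In bbl: 0.0091728 / 0.158987 = 0.0576953 bbl

0.05770 bbl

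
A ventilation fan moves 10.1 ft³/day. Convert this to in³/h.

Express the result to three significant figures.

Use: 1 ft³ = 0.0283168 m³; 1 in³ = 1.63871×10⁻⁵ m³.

10.1 ft³/day × 0.0283168 m³/ft³ ÷ 86400 s/day = 3.31018×10⁻⁶ m³/s
3.31018×10⁻⁶ m³/s ÷ 1.63871×10⁻⁵ m³/in³ × 3600 s/h = 727.197 in³/h

727 in³/h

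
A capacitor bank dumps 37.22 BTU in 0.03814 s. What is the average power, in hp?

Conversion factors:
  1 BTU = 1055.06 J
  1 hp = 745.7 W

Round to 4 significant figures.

37.22 BTU × 1055.06 = 39269.3 J
P = E / t = 39269.3 J / 0.03814 s = 1.02961×10⁶ W
1.02961×10⁶ W ÷ (745.7 W/hp) = 1380.73 hp

1381 hp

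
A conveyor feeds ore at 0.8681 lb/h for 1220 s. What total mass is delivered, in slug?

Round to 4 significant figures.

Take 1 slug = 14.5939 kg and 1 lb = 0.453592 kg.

0.009144 slug

0.8681 lb/h → 1.09379×10⁻⁴ kg/s
m = ṁ × t = 1.09379×10⁻⁴ × 1220 = 0.133442 kg
In slug: 0.133442 / 14.5939 = 0.00914368 slug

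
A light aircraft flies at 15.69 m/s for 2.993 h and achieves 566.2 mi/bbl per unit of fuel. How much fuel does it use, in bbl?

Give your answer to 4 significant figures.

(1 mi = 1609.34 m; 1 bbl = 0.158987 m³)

0.1855 bbl

2.993 h → 10774.8 s
d = v × t = 15.69 × 10774.8 = 169057 m
566.2 mi/bbl → 5.73134×10⁶ m/m³
V = d / (distance per unit fuel) = 169057 / 5.73134×10⁶ = 0.0294969 m³
In bbl: 0.0294969 / 0.158987 = 0.18553 bbl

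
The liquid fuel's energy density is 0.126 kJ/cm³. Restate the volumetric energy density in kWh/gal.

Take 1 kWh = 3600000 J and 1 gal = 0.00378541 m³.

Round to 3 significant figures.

0.126 kJ/cm³ × 1000 J/kJ ÷ 10⁻⁶ m³/cm³ = 1.26×10⁸ J/m³
1.26×10⁸ J/m³ ÷ 3600000 J/kWh × 0.00378541 m³/gal = 0.132489 kWh/gal

0.132 kWh/gal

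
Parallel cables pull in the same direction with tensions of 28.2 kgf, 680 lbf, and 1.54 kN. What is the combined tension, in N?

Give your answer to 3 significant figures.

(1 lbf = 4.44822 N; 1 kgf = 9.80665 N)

4840 N

28.2 kgf × 9.80665 → 276.548 N
680 lbf × 4.44822 → 3024.79 N
1.54 kN × 1000 → 1540 N
Total: 276.548 + 3024.79 + 1540 = 4841.34 N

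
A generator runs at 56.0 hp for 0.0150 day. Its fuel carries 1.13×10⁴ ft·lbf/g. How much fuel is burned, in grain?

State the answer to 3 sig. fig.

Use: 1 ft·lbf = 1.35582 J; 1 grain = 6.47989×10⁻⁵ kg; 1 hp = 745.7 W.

56.0 hp → 41759.2 W
0.0150 day → 1296 s
E = P × t = 41759.2 × 1296 = 5.41199×10⁷ J
1.13×10⁴ ft·lbf/g → 1.53208×10⁷ J/kg
m = E / e_s = 5.41199×10⁷ / 1.53208×10⁷ = 3.53245 kg
In grain: 3.53245 / 6.47989×10⁻⁵ = 54514 grain

5.45×10⁴ grain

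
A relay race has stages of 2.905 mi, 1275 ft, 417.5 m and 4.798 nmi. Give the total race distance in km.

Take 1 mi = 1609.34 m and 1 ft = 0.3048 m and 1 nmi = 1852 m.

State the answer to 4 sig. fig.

14.37 km

2.905 mi × 1609.34 = 4675.13 m
1275 ft × 0.3048 = 388.62 m
417.5 m (already m)
4.798 nmi × 1852 = 8885.9 m
Sum: 4675.13 + 388.62 + 417.5 + 8885.9 = 14367.2 m
In km: 14367.2 / 1000 = 14.3672 km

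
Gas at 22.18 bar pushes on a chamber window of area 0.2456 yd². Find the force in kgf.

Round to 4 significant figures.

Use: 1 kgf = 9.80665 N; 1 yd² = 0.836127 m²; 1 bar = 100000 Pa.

4.645×10⁴ kgf

22.18 bar × 100000 = 2.218×10⁶ Pa
0.2456 yd² × 0.836127 = 0.205353 m²
F = P × A = 2.218×10⁶ Pa × 0.205353 m² = 455473 N
455473 N ÷ (9.80665 N/kgf) = 46445.3 kgf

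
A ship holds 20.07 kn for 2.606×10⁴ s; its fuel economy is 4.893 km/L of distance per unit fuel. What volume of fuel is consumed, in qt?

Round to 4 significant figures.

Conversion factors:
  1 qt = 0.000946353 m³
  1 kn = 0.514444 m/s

58.11 qt

20.07 kn → 10.3249 m/s
d = v × t = 10.3249 × 26060 = 269067 m
4.893 km/L → 4.893×10⁶ m/m³
V = d / (distance per unit fuel) = 269067 / 4.893×10⁶ = 0.0549902 m³
In qt: 0.0549902 / 0.000946353 = 58.1075 qt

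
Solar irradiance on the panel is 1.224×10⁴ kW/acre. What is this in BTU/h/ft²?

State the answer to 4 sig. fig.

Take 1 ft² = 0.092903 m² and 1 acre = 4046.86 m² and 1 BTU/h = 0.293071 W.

1.224×10⁴ kW/acre × 1000 W/kW ÷ 4046.86 m²/acre = 3024.57 W/m²
3024.57 W/m² ÷ 0.293071 W/BTU/h × 0.092903 m²/ft² = 958.783 BTU/h/ft²

958.8 BTU/h/ft²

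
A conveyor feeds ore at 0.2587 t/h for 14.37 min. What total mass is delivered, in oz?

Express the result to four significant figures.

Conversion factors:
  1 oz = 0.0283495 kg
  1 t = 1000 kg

2186 oz

0.2587 t/h → 0.0718611 kg/s
14.37 min → 862.2 s
m = ṁ × t = 0.0718611 × 862.2 = 61.9586 kg
In oz: 61.9586 / 0.0283495 = 2185.53 oz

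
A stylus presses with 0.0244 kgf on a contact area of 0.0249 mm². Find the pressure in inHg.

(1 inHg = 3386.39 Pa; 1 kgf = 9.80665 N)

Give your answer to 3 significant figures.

2840 inHg

0.0244 kgf × 9.80665 → 0.239282 N
0.0249 mm² × 10⁻⁶ → 2.49×10⁻⁸ m²
P = F / A = 0.239282 N / 2.49×10⁻⁸ m² = 9.60972×10⁶ Pa
9.60972×10⁶ Pa ÷ (3386.39 Pa/inHg) = 2837.75 inHg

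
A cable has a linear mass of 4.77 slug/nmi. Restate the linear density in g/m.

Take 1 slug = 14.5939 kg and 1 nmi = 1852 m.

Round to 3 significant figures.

37.6 g/m

4.77 slug/nmi × 14.5939 kg/slug ÷ 1852 m/nmi = 0.037588 kg/m
0.037588 kg/m ÷ 0.001 kg/g = 37.588 g/m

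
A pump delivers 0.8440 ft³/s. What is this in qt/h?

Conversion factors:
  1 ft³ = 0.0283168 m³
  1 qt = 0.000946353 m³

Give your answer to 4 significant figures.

9.092×10⁴ qt/h

0.8440 ft³/s × 0.0283168 m³/ft³ = 0.0238994 m³/s
0.0238994 m³/s ÷ 0.000946353 m³/qt × 3600 s/h = 90915.2 qt/h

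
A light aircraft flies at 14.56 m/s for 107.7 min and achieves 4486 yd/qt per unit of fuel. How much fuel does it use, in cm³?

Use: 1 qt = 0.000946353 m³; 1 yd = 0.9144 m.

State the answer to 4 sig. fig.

2.171×10⁴ cm³

107.7 min → 6462 s
d = v × t = 14.56 × 6462 = 94086.7 m
4486 yd/qt → 4.33453×10⁶ m/m³
V = d / (distance per unit fuel) = 94086.7 / 4.33453×10⁶ = 0.0217063 m³
In cm³: 0.0217063 / 10⁻⁶ = 21706.3 cm³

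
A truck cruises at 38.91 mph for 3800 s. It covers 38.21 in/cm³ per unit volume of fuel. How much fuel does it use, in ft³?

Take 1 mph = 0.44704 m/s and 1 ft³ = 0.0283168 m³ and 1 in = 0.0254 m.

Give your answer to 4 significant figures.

2.405 ft³

38.91 mph → 17.3943 m/s
d = v × t = 17.3943 × 3800 = 66098.3 m
38.21 in/cm³ → 970534 m/m³
V = d / (distance per unit fuel) = 66098.3 / 970534 = 0.0681051 m³
In ft³: 0.0681051 / 0.0283168 = 2.40511 ft³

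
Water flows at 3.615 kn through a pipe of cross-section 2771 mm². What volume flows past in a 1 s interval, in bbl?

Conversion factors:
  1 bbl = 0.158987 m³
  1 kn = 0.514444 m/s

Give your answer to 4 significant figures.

0.03241 bbl

3.615 kn × 0.514444 = 1.85972 m/s
2771 mm² × 10⁻⁶ = 0.002771 m²
V = v × A × t = 1.85972 m/s × 0.002771 m² × 1 s = 0.00515328 m³
0.00515328 m³ ÷ (0.158987 m³/bbl) = 0.0324132 bbl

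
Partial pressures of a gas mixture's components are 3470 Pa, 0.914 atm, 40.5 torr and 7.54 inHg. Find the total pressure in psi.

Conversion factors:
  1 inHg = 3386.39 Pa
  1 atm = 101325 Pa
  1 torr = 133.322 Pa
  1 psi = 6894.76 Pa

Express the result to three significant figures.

3470 Pa (already Pa)
0.914 atm × 101325 = 92611 Pa
40.5 torr × 133.322 = 5399.54 Pa
7.54 inHg × 3386.39 = 25533.4 Pa
Total: 3470 + 92611 + 5399.54 + 25533.4 = 127014 Pa
In psi: 127014 / 6894.76 = 18.4218 psi

18.4 psi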